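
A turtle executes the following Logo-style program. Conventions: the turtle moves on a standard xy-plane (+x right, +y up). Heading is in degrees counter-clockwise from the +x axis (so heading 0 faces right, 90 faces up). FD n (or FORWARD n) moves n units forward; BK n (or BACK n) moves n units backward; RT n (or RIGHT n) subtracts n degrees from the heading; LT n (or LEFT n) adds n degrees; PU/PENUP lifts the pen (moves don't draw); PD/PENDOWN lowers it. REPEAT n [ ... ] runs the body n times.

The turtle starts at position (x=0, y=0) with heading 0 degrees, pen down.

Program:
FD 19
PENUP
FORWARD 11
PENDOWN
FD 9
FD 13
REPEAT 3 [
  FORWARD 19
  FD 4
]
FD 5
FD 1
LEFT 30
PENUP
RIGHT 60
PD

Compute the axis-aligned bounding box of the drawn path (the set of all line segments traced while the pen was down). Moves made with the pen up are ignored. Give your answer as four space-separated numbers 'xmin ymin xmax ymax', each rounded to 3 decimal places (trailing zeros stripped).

Executing turtle program step by step:
Start: pos=(0,0), heading=0, pen down
FD 19: (0,0) -> (19,0) [heading=0, draw]
PU: pen up
FD 11: (19,0) -> (30,0) [heading=0, move]
PD: pen down
FD 9: (30,0) -> (39,0) [heading=0, draw]
FD 13: (39,0) -> (52,0) [heading=0, draw]
REPEAT 3 [
  -- iteration 1/3 --
  FD 19: (52,0) -> (71,0) [heading=0, draw]
  FD 4: (71,0) -> (75,0) [heading=0, draw]
  -- iteration 2/3 --
  FD 19: (75,0) -> (94,0) [heading=0, draw]
  FD 4: (94,0) -> (98,0) [heading=0, draw]
  -- iteration 3/3 --
  FD 19: (98,0) -> (117,0) [heading=0, draw]
  FD 4: (117,0) -> (121,0) [heading=0, draw]
]
FD 5: (121,0) -> (126,0) [heading=0, draw]
FD 1: (126,0) -> (127,0) [heading=0, draw]
LT 30: heading 0 -> 30
PU: pen up
RT 60: heading 30 -> 330
PD: pen down
Final: pos=(127,0), heading=330, 11 segment(s) drawn

Segment endpoints: x in {0, 19, 30, 39, 52, 71, 75, 94, 98, 117, 121, 126, 127}, y in {0}
xmin=0, ymin=0, xmax=127, ymax=0

Answer: 0 0 127 0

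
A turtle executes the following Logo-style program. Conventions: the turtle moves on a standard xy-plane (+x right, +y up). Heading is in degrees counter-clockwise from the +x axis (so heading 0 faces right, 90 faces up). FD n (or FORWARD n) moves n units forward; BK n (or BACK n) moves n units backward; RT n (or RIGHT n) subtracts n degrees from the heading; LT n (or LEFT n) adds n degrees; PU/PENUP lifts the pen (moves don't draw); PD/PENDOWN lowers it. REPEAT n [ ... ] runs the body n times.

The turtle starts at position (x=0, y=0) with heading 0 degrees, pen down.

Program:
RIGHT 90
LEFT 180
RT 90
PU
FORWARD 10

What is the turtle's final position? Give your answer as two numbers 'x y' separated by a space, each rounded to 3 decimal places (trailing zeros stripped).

Answer: 10 0

Derivation:
Executing turtle program step by step:
Start: pos=(0,0), heading=0, pen down
RT 90: heading 0 -> 270
LT 180: heading 270 -> 90
RT 90: heading 90 -> 0
PU: pen up
FD 10: (0,0) -> (10,0) [heading=0, move]
Final: pos=(10,0), heading=0, 0 segment(s) drawn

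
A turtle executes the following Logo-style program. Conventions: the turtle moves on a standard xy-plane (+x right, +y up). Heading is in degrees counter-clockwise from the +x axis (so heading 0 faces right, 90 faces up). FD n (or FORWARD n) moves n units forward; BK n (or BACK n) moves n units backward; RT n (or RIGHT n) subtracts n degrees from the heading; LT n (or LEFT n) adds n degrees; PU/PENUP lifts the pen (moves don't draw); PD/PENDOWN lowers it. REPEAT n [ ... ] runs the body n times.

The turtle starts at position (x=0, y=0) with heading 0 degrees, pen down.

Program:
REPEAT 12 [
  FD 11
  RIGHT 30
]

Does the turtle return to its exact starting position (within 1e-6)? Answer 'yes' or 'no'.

Executing turtle program step by step:
Start: pos=(0,0), heading=0, pen down
REPEAT 12 [
  -- iteration 1/12 --
  FD 11: (0,0) -> (11,0) [heading=0, draw]
  RT 30: heading 0 -> 330
  -- iteration 2/12 --
  FD 11: (11,0) -> (20.526,-5.5) [heading=330, draw]
  RT 30: heading 330 -> 300
  -- iteration 3/12 --
  FD 11: (20.526,-5.5) -> (26.026,-15.026) [heading=300, draw]
  RT 30: heading 300 -> 270
  -- iteration 4/12 --
  FD 11: (26.026,-15.026) -> (26.026,-26.026) [heading=270, draw]
  RT 30: heading 270 -> 240
  -- iteration 5/12 --
  FD 11: (26.026,-26.026) -> (20.526,-35.553) [heading=240, draw]
  RT 30: heading 240 -> 210
  -- iteration 6/12 --
  FD 11: (20.526,-35.553) -> (11,-41.053) [heading=210, draw]
  RT 30: heading 210 -> 180
  -- iteration 7/12 --
  FD 11: (11,-41.053) -> (0,-41.053) [heading=180, draw]
  RT 30: heading 180 -> 150
  -- iteration 8/12 --
  FD 11: (0,-41.053) -> (-9.526,-35.553) [heading=150, draw]
  RT 30: heading 150 -> 120
  -- iteration 9/12 --
  FD 11: (-9.526,-35.553) -> (-15.026,-26.026) [heading=120, draw]
  RT 30: heading 120 -> 90
  -- iteration 10/12 --
  FD 11: (-15.026,-26.026) -> (-15.026,-15.026) [heading=90, draw]
  RT 30: heading 90 -> 60
  -- iteration 11/12 --
  FD 11: (-15.026,-15.026) -> (-9.526,-5.5) [heading=60, draw]
  RT 30: heading 60 -> 30
  -- iteration 12/12 --
  FD 11: (-9.526,-5.5) -> (0,0) [heading=30, draw]
  RT 30: heading 30 -> 0
]
Final: pos=(0,0), heading=0, 12 segment(s) drawn

Start position: (0, 0)
Final position: (0, 0)
Distance = 0; < 1e-6 -> CLOSED

Answer: yes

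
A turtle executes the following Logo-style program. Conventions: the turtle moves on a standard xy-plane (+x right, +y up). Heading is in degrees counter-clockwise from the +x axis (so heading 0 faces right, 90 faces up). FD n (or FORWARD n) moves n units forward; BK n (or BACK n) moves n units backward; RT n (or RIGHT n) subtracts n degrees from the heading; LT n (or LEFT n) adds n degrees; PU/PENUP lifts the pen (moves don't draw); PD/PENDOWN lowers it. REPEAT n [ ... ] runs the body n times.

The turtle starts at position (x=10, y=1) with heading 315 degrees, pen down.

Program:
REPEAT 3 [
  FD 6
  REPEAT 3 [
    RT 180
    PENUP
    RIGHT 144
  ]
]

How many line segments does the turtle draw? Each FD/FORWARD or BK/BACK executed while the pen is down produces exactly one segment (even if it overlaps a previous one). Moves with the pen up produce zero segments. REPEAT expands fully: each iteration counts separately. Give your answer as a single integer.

Answer: 1

Derivation:
Executing turtle program step by step:
Start: pos=(10,1), heading=315, pen down
REPEAT 3 [
  -- iteration 1/3 --
  FD 6: (10,1) -> (14.243,-3.243) [heading=315, draw]
  REPEAT 3 [
    -- iteration 1/3 --
    RT 180: heading 315 -> 135
    PU: pen up
    RT 144: heading 135 -> 351
    -- iteration 2/3 --
    RT 180: heading 351 -> 171
    PU: pen up
    RT 144: heading 171 -> 27
    -- iteration 3/3 --
    RT 180: heading 27 -> 207
    PU: pen up
    RT 144: heading 207 -> 63
  ]
  -- iteration 2/3 --
  FD 6: (14.243,-3.243) -> (16.967,2.103) [heading=63, move]
  REPEAT 3 [
    -- iteration 1/3 --
    RT 180: heading 63 -> 243
    PU: pen up
    RT 144: heading 243 -> 99
    -- iteration 2/3 --
    RT 180: heading 99 -> 279
    PU: pen up
    RT 144: heading 279 -> 135
    -- iteration 3/3 --
    RT 180: heading 135 -> 315
    PU: pen up
    RT 144: heading 315 -> 171
  ]
  -- iteration 3/3 --
  FD 6: (16.967,2.103) -> (11.04,3.042) [heading=171, move]
  REPEAT 3 [
    -- iteration 1/3 --
    RT 180: heading 171 -> 351
    PU: pen up
    RT 144: heading 351 -> 207
    -- iteration 2/3 --
    RT 180: heading 207 -> 27
    PU: pen up
    RT 144: heading 27 -> 243
    -- iteration 3/3 --
    RT 180: heading 243 -> 63
    PU: pen up
    RT 144: heading 63 -> 279
  ]
]
Final: pos=(11.04,3.042), heading=279, 1 segment(s) drawn
Segments drawn: 1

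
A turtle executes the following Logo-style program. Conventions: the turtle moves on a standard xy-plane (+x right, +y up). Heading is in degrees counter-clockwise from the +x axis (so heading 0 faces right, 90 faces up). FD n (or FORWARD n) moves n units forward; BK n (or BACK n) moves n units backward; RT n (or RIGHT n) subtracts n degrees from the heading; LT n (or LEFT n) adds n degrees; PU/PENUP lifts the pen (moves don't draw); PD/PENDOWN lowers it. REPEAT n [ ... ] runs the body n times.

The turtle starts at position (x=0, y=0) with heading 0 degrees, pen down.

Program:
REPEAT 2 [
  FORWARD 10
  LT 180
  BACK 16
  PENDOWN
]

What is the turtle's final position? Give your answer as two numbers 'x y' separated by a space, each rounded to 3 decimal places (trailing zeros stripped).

Answer: 0 0

Derivation:
Executing turtle program step by step:
Start: pos=(0,0), heading=0, pen down
REPEAT 2 [
  -- iteration 1/2 --
  FD 10: (0,0) -> (10,0) [heading=0, draw]
  LT 180: heading 0 -> 180
  BK 16: (10,0) -> (26,0) [heading=180, draw]
  PD: pen down
  -- iteration 2/2 --
  FD 10: (26,0) -> (16,0) [heading=180, draw]
  LT 180: heading 180 -> 0
  BK 16: (16,0) -> (0,0) [heading=0, draw]
  PD: pen down
]
Final: pos=(0,0), heading=0, 4 segment(s) drawn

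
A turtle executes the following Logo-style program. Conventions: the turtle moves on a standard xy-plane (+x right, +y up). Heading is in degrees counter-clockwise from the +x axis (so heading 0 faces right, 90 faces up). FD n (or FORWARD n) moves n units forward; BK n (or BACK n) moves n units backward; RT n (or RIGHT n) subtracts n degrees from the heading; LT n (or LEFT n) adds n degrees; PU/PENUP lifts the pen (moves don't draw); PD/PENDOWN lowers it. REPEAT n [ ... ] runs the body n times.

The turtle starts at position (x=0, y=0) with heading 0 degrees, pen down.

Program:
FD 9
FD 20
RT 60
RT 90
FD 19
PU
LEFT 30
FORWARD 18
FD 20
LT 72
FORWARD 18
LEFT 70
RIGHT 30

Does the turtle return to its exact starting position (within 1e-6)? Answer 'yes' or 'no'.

Executing turtle program step by step:
Start: pos=(0,0), heading=0, pen down
FD 9: (0,0) -> (9,0) [heading=0, draw]
FD 20: (9,0) -> (29,0) [heading=0, draw]
RT 60: heading 0 -> 300
RT 90: heading 300 -> 210
FD 19: (29,0) -> (12.546,-9.5) [heading=210, draw]
PU: pen up
LT 30: heading 210 -> 240
FD 18: (12.546,-9.5) -> (3.546,-25.088) [heading=240, move]
FD 20: (3.546,-25.088) -> (-6.454,-42.409) [heading=240, move]
LT 72: heading 240 -> 312
FD 18: (-6.454,-42.409) -> (5.59,-55.786) [heading=312, move]
LT 70: heading 312 -> 22
RT 30: heading 22 -> 352
Final: pos=(5.59,-55.786), heading=352, 3 segment(s) drawn

Start position: (0, 0)
Final position: (5.59, -55.786)
Distance = 56.065; >= 1e-6 -> NOT closed

Answer: no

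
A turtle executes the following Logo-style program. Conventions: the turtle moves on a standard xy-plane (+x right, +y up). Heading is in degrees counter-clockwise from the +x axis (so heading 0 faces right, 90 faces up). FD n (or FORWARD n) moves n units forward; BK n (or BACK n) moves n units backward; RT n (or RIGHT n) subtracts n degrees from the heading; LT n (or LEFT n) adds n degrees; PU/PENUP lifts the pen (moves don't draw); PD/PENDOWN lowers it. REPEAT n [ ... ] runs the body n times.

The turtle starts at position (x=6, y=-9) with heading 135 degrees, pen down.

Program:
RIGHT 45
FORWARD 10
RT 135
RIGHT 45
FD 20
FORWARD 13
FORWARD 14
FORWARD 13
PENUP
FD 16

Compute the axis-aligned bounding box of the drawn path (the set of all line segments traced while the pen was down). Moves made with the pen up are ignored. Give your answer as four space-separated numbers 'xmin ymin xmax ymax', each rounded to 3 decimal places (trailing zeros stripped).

Executing turtle program step by step:
Start: pos=(6,-9), heading=135, pen down
RT 45: heading 135 -> 90
FD 10: (6,-9) -> (6,1) [heading=90, draw]
RT 135: heading 90 -> 315
RT 45: heading 315 -> 270
FD 20: (6,1) -> (6,-19) [heading=270, draw]
FD 13: (6,-19) -> (6,-32) [heading=270, draw]
FD 14: (6,-32) -> (6,-46) [heading=270, draw]
FD 13: (6,-46) -> (6,-59) [heading=270, draw]
PU: pen up
FD 16: (6,-59) -> (6,-75) [heading=270, move]
Final: pos=(6,-75), heading=270, 5 segment(s) drawn

Segment endpoints: x in {6, 6, 6, 6, 6, 6}, y in {-59, -46, -32, -19, -9, 1}
xmin=6, ymin=-59, xmax=6, ymax=1

Answer: 6 -59 6 1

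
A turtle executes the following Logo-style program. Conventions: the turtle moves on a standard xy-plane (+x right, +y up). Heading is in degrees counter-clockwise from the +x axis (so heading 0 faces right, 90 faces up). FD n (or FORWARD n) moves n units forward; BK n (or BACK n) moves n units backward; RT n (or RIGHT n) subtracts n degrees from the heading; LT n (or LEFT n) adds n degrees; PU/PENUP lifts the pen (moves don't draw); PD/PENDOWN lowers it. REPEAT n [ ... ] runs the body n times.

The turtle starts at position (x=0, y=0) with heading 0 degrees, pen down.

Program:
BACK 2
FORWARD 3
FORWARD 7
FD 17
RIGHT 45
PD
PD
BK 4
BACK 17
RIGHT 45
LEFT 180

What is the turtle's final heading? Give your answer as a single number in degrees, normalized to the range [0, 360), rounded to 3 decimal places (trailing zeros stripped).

Answer: 90

Derivation:
Executing turtle program step by step:
Start: pos=(0,0), heading=0, pen down
BK 2: (0,0) -> (-2,0) [heading=0, draw]
FD 3: (-2,0) -> (1,0) [heading=0, draw]
FD 7: (1,0) -> (8,0) [heading=0, draw]
FD 17: (8,0) -> (25,0) [heading=0, draw]
RT 45: heading 0 -> 315
PD: pen down
PD: pen down
BK 4: (25,0) -> (22.172,2.828) [heading=315, draw]
BK 17: (22.172,2.828) -> (10.151,14.849) [heading=315, draw]
RT 45: heading 315 -> 270
LT 180: heading 270 -> 90
Final: pos=(10.151,14.849), heading=90, 6 segment(s) drawn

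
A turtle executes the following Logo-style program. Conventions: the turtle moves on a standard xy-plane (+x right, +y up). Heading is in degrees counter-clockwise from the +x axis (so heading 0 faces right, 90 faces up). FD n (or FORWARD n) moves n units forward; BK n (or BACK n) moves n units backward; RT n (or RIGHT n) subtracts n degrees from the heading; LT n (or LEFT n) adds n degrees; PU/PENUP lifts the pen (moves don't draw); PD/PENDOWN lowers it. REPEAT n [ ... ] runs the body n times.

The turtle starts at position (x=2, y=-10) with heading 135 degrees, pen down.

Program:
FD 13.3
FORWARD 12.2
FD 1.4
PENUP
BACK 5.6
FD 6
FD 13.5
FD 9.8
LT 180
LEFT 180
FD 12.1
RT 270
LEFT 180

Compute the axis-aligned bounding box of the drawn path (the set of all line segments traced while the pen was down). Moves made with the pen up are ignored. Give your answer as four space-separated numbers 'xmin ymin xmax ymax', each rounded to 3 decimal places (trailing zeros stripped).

Answer: -17.021 -10 2 9.021

Derivation:
Executing turtle program step by step:
Start: pos=(2,-10), heading=135, pen down
FD 13.3: (2,-10) -> (-7.405,-0.595) [heading=135, draw]
FD 12.2: (-7.405,-0.595) -> (-16.031,8.031) [heading=135, draw]
FD 1.4: (-16.031,8.031) -> (-17.021,9.021) [heading=135, draw]
PU: pen up
BK 5.6: (-17.021,9.021) -> (-13.061,5.061) [heading=135, move]
FD 6: (-13.061,5.061) -> (-17.304,9.304) [heading=135, move]
FD 13.5: (-17.304,9.304) -> (-26.85,18.85) [heading=135, move]
FD 9.8: (-26.85,18.85) -> (-33.78,25.78) [heading=135, move]
LT 180: heading 135 -> 315
LT 180: heading 315 -> 135
FD 12.1: (-33.78,25.78) -> (-42.336,34.336) [heading=135, move]
RT 270: heading 135 -> 225
LT 180: heading 225 -> 45
Final: pos=(-42.336,34.336), heading=45, 3 segment(s) drawn

Segment endpoints: x in {-17.021, -16.031, -7.405, 2}, y in {-10, -0.595, 8.031, 9.021}
xmin=-17.021, ymin=-10, xmax=2, ymax=9.021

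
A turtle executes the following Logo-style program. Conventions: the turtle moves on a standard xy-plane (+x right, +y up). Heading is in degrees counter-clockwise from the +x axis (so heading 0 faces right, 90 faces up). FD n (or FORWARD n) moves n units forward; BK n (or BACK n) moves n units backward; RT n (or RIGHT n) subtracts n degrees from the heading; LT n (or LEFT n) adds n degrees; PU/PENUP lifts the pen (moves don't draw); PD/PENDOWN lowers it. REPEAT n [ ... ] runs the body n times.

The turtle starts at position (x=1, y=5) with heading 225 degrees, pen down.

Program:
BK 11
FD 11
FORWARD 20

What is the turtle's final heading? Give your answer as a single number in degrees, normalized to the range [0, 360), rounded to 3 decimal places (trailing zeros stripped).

Answer: 225

Derivation:
Executing turtle program step by step:
Start: pos=(1,5), heading=225, pen down
BK 11: (1,5) -> (8.778,12.778) [heading=225, draw]
FD 11: (8.778,12.778) -> (1,5) [heading=225, draw]
FD 20: (1,5) -> (-13.142,-9.142) [heading=225, draw]
Final: pos=(-13.142,-9.142), heading=225, 3 segment(s) drawn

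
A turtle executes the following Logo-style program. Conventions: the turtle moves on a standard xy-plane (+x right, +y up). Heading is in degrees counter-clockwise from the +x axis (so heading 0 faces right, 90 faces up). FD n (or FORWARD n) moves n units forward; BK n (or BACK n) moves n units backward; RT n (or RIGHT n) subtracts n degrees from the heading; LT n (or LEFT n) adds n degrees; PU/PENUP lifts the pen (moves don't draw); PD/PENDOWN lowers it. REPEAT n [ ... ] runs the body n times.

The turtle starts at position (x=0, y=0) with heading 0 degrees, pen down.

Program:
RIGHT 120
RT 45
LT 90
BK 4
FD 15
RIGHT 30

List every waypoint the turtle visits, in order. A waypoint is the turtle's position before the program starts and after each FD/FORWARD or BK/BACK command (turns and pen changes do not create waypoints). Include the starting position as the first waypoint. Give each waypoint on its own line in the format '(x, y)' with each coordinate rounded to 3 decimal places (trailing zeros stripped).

Executing turtle program step by step:
Start: pos=(0,0), heading=0, pen down
RT 120: heading 0 -> 240
RT 45: heading 240 -> 195
LT 90: heading 195 -> 285
BK 4: (0,0) -> (-1.035,3.864) [heading=285, draw]
FD 15: (-1.035,3.864) -> (2.847,-10.625) [heading=285, draw]
RT 30: heading 285 -> 255
Final: pos=(2.847,-10.625), heading=255, 2 segment(s) drawn
Waypoints (3 total):
(0, 0)
(-1.035, 3.864)
(2.847, -10.625)

Answer: (0, 0)
(-1.035, 3.864)
(2.847, -10.625)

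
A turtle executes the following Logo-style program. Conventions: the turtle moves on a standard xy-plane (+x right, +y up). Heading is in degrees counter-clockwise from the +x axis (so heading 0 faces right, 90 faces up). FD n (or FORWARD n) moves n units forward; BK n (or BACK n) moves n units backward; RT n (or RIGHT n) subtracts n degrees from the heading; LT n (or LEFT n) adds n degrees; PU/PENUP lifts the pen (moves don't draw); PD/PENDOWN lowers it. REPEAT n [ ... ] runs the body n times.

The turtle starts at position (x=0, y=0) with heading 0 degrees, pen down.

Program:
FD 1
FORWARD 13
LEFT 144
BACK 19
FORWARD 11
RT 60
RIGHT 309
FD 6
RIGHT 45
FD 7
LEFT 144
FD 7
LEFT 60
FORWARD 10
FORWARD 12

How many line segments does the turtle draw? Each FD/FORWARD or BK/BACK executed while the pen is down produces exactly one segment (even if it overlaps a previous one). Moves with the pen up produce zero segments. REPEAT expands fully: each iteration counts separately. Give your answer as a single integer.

Executing turtle program step by step:
Start: pos=(0,0), heading=0, pen down
FD 1: (0,0) -> (1,0) [heading=0, draw]
FD 13: (1,0) -> (14,0) [heading=0, draw]
LT 144: heading 0 -> 144
BK 19: (14,0) -> (29.371,-11.168) [heading=144, draw]
FD 11: (29.371,-11.168) -> (20.472,-4.702) [heading=144, draw]
RT 60: heading 144 -> 84
RT 309: heading 84 -> 135
FD 6: (20.472,-4.702) -> (16.229,-0.46) [heading=135, draw]
RT 45: heading 135 -> 90
FD 7: (16.229,-0.46) -> (16.229,6.54) [heading=90, draw]
LT 144: heading 90 -> 234
FD 7: (16.229,6.54) -> (12.115,0.877) [heading=234, draw]
LT 60: heading 234 -> 294
FD 10: (12.115,0.877) -> (16.182,-8.258) [heading=294, draw]
FD 12: (16.182,-8.258) -> (21.063,-19.221) [heading=294, draw]
Final: pos=(21.063,-19.221), heading=294, 9 segment(s) drawn
Segments drawn: 9

Answer: 9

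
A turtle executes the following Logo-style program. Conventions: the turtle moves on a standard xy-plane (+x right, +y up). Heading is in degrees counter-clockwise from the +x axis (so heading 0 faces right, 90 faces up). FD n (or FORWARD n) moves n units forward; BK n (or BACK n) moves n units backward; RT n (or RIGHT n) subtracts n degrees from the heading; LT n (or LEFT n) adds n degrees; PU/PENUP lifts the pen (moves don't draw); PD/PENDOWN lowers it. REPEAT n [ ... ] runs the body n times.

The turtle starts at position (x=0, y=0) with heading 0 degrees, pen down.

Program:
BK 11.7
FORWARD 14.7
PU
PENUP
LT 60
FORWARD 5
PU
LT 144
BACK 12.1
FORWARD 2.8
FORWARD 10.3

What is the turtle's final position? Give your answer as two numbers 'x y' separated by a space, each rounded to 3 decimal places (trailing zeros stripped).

Answer: 4.586 3.923

Derivation:
Executing turtle program step by step:
Start: pos=(0,0), heading=0, pen down
BK 11.7: (0,0) -> (-11.7,0) [heading=0, draw]
FD 14.7: (-11.7,0) -> (3,0) [heading=0, draw]
PU: pen up
PU: pen up
LT 60: heading 0 -> 60
FD 5: (3,0) -> (5.5,4.33) [heading=60, move]
PU: pen up
LT 144: heading 60 -> 204
BK 12.1: (5.5,4.33) -> (16.554,9.252) [heading=204, move]
FD 2.8: (16.554,9.252) -> (13.996,8.113) [heading=204, move]
FD 10.3: (13.996,8.113) -> (4.586,3.923) [heading=204, move]
Final: pos=(4.586,3.923), heading=204, 2 segment(s) drawn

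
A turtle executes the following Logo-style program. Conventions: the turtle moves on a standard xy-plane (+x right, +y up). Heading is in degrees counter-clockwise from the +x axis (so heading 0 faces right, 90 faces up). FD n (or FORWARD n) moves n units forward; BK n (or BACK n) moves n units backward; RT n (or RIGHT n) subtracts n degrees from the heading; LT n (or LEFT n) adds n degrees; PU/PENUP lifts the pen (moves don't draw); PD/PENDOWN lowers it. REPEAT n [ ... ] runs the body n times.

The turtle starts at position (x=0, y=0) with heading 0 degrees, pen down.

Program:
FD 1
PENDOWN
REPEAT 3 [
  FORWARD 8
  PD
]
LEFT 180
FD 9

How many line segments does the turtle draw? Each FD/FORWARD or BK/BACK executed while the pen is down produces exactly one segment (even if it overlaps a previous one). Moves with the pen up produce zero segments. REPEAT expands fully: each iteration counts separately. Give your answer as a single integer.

Answer: 5

Derivation:
Executing turtle program step by step:
Start: pos=(0,0), heading=0, pen down
FD 1: (0,0) -> (1,0) [heading=0, draw]
PD: pen down
REPEAT 3 [
  -- iteration 1/3 --
  FD 8: (1,0) -> (9,0) [heading=0, draw]
  PD: pen down
  -- iteration 2/3 --
  FD 8: (9,0) -> (17,0) [heading=0, draw]
  PD: pen down
  -- iteration 3/3 --
  FD 8: (17,0) -> (25,0) [heading=0, draw]
  PD: pen down
]
LT 180: heading 0 -> 180
FD 9: (25,0) -> (16,0) [heading=180, draw]
Final: pos=(16,0), heading=180, 5 segment(s) drawn
Segments drawn: 5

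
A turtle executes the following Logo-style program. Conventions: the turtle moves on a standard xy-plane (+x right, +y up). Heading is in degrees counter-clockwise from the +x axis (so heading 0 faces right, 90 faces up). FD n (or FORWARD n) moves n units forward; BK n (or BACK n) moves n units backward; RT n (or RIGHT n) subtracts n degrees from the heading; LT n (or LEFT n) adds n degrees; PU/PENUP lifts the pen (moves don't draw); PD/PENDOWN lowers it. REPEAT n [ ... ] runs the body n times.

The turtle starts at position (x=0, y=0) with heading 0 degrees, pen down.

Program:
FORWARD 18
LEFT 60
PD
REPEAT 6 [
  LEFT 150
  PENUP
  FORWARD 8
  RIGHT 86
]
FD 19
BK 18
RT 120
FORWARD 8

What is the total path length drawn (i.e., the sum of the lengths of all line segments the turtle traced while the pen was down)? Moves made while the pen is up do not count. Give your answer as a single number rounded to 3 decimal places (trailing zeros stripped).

Executing turtle program step by step:
Start: pos=(0,0), heading=0, pen down
FD 18: (0,0) -> (18,0) [heading=0, draw]
LT 60: heading 0 -> 60
PD: pen down
REPEAT 6 [
  -- iteration 1/6 --
  LT 150: heading 60 -> 210
  PU: pen up
  FD 8: (18,0) -> (11.072,-4) [heading=210, move]
  RT 86: heading 210 -> 124
  -- iteration 2/6 --
  LT 150: heading 124 -> 274
  PU: pen up
  FD 8: (11.072,-4) -> (11.63,-11.981) [heading=274, move]
  RT 86: heading 274 -> 188
  -- iteration 3/6 --
  LT 150: heading 188 -> 338
  PU: pen up
  FD 8: (11.63,-11.981) -> (19.047,-14.977) [heading=338, move]
  RT 86: heading 338 -> 252
  -- iteration 4/6 --
  LT 150: heading 252 -> 42
  PU: pen up
  FD 8: (19.047,-14.977) -> (24.992,-9.624) [heading=42, move]
  RT 86: heading 42 -> 316
  -- iteration 5/6 --
  LT 150: heading 316 -> 106
  PU: pen up
  FD 8: (24.992,-9.624) -> (22.787,-1.934) [heading=106, move]
  RT 86: heading 106 -> 20
  -- iteration 6/6 --
  LT 150: heading 20 -> 170
  PU: pen up
  FD 8: (22.787,-1.934) -> (14.909,-0.545) [heading=170, move]
  RT 86: heading 170 -> 84
]
FD 19: (14.909,-0.545) -> (16.895,18.351) [heading=84, move]
BK 18: (16.895,18.351) -> (15.013,0.449) [heading=84, move]
RT 120: heading 84 -> 324
FD 8: (15.013,0.449) -> (21.486,-4.253) [heading=324, move]
Final: pos=(21.486,-4.253), heading=324, 1 segment(s) drawn

Segment lengths:
  seg 1: (0,0) -> (18,0), length = 18
Total = 18

Answer: 18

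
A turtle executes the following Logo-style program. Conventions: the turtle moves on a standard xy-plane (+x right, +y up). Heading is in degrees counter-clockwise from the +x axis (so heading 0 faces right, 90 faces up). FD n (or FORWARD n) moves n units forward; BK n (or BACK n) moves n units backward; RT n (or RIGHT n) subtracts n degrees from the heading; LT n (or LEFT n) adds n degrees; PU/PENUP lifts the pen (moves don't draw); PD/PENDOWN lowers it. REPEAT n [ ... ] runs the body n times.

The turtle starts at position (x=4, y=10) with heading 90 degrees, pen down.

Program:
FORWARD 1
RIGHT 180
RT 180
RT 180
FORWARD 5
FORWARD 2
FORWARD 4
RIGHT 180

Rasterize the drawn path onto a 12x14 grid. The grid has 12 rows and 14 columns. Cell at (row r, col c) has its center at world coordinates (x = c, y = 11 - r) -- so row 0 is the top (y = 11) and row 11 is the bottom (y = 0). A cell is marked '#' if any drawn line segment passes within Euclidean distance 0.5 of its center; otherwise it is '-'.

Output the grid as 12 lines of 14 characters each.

Segment 0: (4,10) -> (4,11)
Segment 1: (4,11) -> (4,6)
Segment 2: (4,6) -> (4,4)
Segment 3: (4,4) -> (4,0)

Answer: ----#---------
----#---------
----#---------
----#---------
----#---------
----#---------
----#---------
----#---------
----#---------
----#---------
----#---------
----#---------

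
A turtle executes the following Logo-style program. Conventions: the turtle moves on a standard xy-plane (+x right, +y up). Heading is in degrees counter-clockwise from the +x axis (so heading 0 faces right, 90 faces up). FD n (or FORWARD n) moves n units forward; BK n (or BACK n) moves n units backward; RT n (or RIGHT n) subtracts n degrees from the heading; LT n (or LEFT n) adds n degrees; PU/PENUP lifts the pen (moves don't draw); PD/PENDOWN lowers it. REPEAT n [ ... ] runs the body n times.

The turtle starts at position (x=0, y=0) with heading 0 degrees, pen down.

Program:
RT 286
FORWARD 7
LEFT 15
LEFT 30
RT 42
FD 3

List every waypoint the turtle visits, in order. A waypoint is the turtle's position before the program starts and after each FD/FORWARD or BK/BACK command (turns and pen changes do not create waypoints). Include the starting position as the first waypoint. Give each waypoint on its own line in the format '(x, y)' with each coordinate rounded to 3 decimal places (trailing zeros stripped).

Executing turtle program step by step:
Start: pos=(0,0), heading=0, pen down
RT 286: heading 0 -> 74
FD 7: (0,0) -> (1.929,6.729) [heading=74, draw]
LT 15: heading 74 -> 89
LT 30: heading 89 -> 119
RT 42: heading 119 -> 77
FD 3: (1.929,6.729) -> (2.604,9.652) [heading=77, draw]
Final: pos=(2.604,9.652), heading=77, 2 segment(s) drawn
Waypoints (3 total):
(0, 0)
(1.929, 6.729)
(2.604, 9.652)

Answer: (0, 0)
(1.929, 6.729)
(2.604, 9.652)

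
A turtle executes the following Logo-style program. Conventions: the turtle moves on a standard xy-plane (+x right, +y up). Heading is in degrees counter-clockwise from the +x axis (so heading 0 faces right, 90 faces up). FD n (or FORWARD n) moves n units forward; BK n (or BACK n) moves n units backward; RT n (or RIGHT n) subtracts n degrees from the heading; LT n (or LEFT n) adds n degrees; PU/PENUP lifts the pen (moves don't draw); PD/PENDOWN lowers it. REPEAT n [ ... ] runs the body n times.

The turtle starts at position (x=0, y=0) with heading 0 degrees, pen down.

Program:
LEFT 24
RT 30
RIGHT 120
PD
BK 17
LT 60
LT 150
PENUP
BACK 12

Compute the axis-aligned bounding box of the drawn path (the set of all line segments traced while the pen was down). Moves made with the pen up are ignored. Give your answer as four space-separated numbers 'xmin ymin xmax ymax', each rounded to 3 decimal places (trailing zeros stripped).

Answer: 0 0 9.992 13.753

Derivation:
Executing turtle program step by step:
Start: pos=(0,0), heading=0, pen down
LT 24: heading 0 -> 24
RT 30: heading 24 -> 354
RT 120: heading 354 -> 234
PD: pen down
BK 17: (0,0) -> (9.992,13.753) [heading=234, draw]
LT 60: heading 234 -> 294
LT 150: heading 294 -> 84
PU: pen up
BK 12: (9.992,13.753) -> (8.738,1.819) [heading=84, move]
Final: pos=(8.738,1.819), heading=84, 1 segment(s) drawn

Segment endpoints: x in {0, 9.992}, y in {0, 13.753}
xmin=0, ymin=0, xmax=9.992, ymax=13.753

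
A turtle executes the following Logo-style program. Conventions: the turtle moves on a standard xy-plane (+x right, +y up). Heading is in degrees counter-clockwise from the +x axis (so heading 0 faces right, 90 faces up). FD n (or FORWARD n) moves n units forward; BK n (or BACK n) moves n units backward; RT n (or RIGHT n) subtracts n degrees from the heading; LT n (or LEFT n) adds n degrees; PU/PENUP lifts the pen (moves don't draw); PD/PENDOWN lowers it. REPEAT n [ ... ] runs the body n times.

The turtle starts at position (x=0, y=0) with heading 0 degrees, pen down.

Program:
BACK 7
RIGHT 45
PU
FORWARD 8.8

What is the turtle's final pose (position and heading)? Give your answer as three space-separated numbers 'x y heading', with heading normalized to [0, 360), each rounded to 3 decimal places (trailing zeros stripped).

Executing turtle program step by step:
Start: pos=(0,0), heading=0, pen down
BK 7: (0,0) -> (-7,0) [heading=0, draw]
RT 45: heading 0 -> 315
PU: pen up
FD 8.8: (-7,0) -> (-0.777,-6.223) [heading=315, move]
Final: pos=(-0.777,-6.223), heading=315, 1 segment(s) drawn

Answer: -0.777 -6.223 315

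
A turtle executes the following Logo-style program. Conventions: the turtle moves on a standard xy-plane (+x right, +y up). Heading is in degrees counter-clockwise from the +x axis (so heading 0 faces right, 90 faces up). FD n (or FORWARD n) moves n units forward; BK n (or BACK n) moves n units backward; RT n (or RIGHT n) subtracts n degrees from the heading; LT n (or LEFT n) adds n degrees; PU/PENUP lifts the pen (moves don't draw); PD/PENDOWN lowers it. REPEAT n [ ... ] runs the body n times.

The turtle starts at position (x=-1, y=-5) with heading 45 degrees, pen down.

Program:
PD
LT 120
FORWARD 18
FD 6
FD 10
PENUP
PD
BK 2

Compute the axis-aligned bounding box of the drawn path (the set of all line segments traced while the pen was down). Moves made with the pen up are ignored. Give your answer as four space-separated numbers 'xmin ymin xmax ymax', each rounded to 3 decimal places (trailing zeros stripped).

Answer: -33.841 -5 -1 3.8

Derivation:
Executing turtle program step by step:
Start: pos=(-1,-5), heading=45, pen down
PD: pen down
LT 120: heading 45 -> 165
FD 18: (-1,-5) -> (-18.387,-0.341) [heading=165, draw]
FD 6: (-18.387,-0.341) -> (-24.182,1.212) [heading=165, draw]
FD 10: (-24.182,1.212) -> (-33.841,3.8) [heading=165, draw]
PU: pen up
PD: pen down
BK 2: (-33.841,3.8) -> (-31.91,3.282) [heading=165, draw]
Final: pos=(-31.91,3.282), heading=165, 4 segment(s) drawn

Segment endpoints: x in {-33.841, -31.91, -24.182, -18.387, -1}, y in {-5, -0.341, 1.212, 3.282, 3.8}
xmin=-33.841, ymin=-5, xmax=-1, ymax=3.8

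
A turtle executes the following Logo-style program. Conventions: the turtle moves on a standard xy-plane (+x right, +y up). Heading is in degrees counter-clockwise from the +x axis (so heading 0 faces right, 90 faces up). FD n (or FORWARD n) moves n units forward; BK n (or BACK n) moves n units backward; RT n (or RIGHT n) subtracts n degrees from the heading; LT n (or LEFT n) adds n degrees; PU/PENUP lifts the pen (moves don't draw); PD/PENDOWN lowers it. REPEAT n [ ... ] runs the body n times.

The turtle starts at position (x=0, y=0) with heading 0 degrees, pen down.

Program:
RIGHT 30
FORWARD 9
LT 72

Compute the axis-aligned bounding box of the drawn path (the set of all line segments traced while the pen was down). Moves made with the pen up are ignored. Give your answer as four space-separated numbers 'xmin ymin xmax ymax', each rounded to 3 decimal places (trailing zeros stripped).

Answer: 0 -4.5 7.794 0

Derivation:
Executing turtle program step by step:
Start: pos=(0,0), heading=0, pen down
RT 30: heading 0 -> 330
FD 9: (0,0) -> (7.794,-4.5) [heading=330, draw]
LT 72: heading 330 -> 42
Final: pos=(7.794,-4.5), heading=42, 1 segment(s) drawn

Segment endpoints: x in {0, 7.794}, y in {-4.5, 0}
xmin=0, ymin=-4.5, xmax=7.794, ymax=0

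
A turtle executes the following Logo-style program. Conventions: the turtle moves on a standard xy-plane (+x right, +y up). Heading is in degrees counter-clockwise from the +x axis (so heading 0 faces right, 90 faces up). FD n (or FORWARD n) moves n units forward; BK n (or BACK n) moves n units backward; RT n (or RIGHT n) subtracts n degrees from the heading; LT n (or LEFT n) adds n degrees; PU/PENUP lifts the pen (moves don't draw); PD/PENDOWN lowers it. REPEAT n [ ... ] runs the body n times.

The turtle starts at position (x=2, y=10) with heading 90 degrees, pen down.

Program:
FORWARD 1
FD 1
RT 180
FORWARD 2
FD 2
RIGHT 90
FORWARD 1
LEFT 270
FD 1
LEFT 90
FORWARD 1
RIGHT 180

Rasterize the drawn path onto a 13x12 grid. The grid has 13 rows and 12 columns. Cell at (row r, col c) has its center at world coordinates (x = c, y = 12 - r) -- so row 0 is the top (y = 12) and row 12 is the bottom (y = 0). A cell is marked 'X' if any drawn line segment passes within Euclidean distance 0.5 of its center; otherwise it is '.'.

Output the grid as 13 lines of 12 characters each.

Segment 0: (2,10) -> (2,11)
Segment 1: (2,11) -> (2,12)
Segment 2: (2,12) -> (2,10)
Segment 3: (2,10) -> (2,8)
Segment 4: (2,8) -> (1,8)
Segment 5: (1,8) -> (1,9)
Segment 6: (1,9) -> (0,9)

Answer: ..X.........
..X.........
..X.........
XXX.........
.XX.........
............
............
............
............
............
............
............
............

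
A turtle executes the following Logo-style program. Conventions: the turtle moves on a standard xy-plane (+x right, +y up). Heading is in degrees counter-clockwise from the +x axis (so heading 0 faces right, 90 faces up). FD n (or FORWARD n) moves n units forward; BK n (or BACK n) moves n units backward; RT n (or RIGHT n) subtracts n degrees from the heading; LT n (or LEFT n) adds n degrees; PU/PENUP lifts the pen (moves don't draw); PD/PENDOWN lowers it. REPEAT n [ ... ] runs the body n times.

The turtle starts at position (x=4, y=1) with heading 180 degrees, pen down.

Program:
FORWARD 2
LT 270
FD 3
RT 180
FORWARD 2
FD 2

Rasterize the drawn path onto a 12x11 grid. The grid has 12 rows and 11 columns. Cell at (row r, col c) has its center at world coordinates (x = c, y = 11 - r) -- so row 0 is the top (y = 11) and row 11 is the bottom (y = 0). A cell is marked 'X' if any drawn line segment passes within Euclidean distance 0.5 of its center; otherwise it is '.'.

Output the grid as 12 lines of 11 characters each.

Segment 0: (4,1) -> (2,1)
Segment 1: (2,1) -> (2,4)
Segment 2: (2,4) -> (2,2)
Segment 3: (2,2) -> (2,0)

Answer: ...........
...........
...........
...........
...........
...........
...........
..X........
..X........
..X........
..XXX......
..X........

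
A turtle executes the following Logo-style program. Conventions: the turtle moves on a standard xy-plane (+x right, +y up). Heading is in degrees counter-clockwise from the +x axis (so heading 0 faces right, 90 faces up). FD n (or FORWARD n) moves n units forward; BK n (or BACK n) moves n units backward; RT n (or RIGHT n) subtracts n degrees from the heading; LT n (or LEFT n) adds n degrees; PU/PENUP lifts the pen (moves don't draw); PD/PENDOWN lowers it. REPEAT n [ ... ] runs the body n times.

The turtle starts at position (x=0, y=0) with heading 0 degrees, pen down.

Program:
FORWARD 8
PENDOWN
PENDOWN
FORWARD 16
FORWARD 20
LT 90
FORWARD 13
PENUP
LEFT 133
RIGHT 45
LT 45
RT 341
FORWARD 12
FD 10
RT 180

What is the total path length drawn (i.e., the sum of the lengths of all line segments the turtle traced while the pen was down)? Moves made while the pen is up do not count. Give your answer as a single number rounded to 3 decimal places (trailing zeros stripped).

Answer: 57

Derivation:
Executing turtle program step by step:
Start: pos=(0,0), heading=0, pen down
FD 8: (0,0) -> (8,0) [heading=0, draw]
PD: pen down
PD: pen down
FD 16: (8,0) -> (24,0) [heading=0, draw]
FD 20: (24,0) -> (44,0) [heading=0, draw]
LT 90: heading 0 -> 90
FD 13: (44,0) -> (44,13) [heading=90, draw]
PU: pen up
LT 133: heading 90 -> 223
RT 45: heading 223 -> 178
LT 45: heading 178 -> 223
RT 341: heading 223 -> 242
FD 12: (44,13) -> (38.366,2.405) [heading=242, move]
FD 10: (38.366,2.405) -> (33.672,-6.425) [heading=242, move]
RT 180: heading 242 -> 62
Final: pos=(33.672,-6.425), heading=62, 4 segment(s) drawn

Segment lengths:
  seg 1: (0,0) -> (8,0), length = 8
  seg 2: (8,0) -> (24,0), length = 16
  seg 3: (24,0) -> (44,0), length = 20
  seg 4: (44,0) -> (44,13), length = 13
Total = 57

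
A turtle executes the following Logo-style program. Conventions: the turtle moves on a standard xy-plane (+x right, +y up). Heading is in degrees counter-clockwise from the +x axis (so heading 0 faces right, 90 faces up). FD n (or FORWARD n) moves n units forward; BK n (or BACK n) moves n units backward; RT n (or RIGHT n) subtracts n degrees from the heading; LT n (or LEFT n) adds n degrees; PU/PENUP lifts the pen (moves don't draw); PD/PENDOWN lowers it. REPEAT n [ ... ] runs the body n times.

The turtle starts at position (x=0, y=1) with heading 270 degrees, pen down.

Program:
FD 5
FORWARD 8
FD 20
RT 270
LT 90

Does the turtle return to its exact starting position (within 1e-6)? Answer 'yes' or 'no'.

Answer: no

Derivation:
Executing turtle program step by step:
Start: pos=(0,1), heading=270, pen down
FD 5: (0,1) -> (0,-4) [heading=270, draw]
FD 8: (0,-4) -> (0,-12) [heading=270, draw]
FD 20: (0,-12) -> (0,-32) [heading=270, draw]
RT 270: heading 270 -> 0
LT 90: heading 0 -> 90
Final: pos=(0,-32), heading=90, 3 segment(s) drawn

Start position: (0, 1)
Final position: (0, -32)
Distance = 33; >= 1e-6 -> NOT closed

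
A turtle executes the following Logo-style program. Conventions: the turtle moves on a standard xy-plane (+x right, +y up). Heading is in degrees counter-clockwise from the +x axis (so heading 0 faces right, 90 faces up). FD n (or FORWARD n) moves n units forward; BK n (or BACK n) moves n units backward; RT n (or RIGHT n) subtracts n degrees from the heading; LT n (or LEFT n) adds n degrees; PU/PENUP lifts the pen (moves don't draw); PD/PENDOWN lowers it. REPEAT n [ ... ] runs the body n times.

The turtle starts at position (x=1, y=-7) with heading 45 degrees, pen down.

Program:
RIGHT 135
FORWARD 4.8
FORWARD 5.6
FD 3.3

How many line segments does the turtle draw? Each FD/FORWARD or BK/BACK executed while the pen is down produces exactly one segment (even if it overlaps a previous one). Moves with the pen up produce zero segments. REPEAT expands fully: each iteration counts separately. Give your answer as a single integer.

Executing turtle program step by step:
Start: pos=(1,-7), heading=45, pen down
RT 135: heading 45 -> 270
FD 4.8: (1,-7) -> (1,-11.8) [heading=270, draw]
FD 5.6: (1,-11.8) -> (1,-17.4) [heading=270, draw]
FD 3.3: (1,-17.4) -> (1,-20.7) [heading=270, draw]
Final: pos=(1,-20.7), heading=270, 3 segment(s) drawn
Segments drawn: 3

Answer: 3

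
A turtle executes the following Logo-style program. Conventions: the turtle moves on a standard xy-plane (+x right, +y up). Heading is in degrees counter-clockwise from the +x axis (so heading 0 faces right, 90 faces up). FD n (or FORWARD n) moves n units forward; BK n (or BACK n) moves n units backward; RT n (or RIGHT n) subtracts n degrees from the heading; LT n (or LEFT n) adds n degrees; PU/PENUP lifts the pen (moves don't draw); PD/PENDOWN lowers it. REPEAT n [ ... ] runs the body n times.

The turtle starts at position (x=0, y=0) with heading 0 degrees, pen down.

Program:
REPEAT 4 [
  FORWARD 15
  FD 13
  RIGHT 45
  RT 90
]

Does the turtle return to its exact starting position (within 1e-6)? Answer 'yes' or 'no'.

Answer: no

Derivation:
Executing turtle program step by step:
Start: pos=(0,0), heading=0, pen down
REPEAT 4 [
  -- iteration 1/4 --
  FD 15: (0,0) -> (15,0) [heading=0, draw]
  FD 13: (15,0) -> (28,0) [heading=0, draw]
  RT 45: heading 0 -> 315
  RT 90: heading 315 -> 225
  -- iteration 2/4 --
  FD 15: (28,0) -> (17.393,-10.607) [heading=225, draw]
  FD 13: (17.393,-10.607) -> (8.201,-19.799) [heading=225, draw]
  RT 45: heading 225 -> 180
  RT 90: heading 180 -> 90
  -- iteration 3/4 --
  FD 15: (8.201,-19.799) -> (8.201,-4.799) [heading=90, draw]
  FD 13: (8.201,-4.799) -> (8.201,8.201) [heading=90, draw]
  RT 45: heading 90 -> 45
  RT 90: heading 45 -> 315
  -- iteration 4/4 --
  FD 15: (8.201,8.201) -> (18.808,-2.406) [heading=315, draw]
  FD 13: (18.808,-2.406) -> (28,-11.598) [heading=315, draw]
  RT 45: heading 315 -> 270
  RT 90: heading 270 -> 180
]
Final: pos=(28,-11.598), heading=180, 8 segment(s) drawn

Start position: (0, 0)
Final position: (28, -11.598)
Distance = 30.307; >= 1e-6 -> NOT closed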